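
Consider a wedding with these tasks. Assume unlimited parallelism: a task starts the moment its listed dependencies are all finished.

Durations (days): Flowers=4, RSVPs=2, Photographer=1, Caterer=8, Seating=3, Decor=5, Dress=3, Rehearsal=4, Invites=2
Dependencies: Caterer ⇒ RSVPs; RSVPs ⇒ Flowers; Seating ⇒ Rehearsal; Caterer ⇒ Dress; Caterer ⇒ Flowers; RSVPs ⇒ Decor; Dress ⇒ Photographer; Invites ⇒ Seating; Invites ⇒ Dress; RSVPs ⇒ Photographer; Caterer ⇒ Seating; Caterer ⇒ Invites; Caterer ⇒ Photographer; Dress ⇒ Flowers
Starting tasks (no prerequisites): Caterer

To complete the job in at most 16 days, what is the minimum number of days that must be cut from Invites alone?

Current finish: 17 days; target: 16.
Invites is on every critical path, so each day cut from Invites cuts the finish by one (this holds down to a finish of 16).
Need 17 − 16 = 1 day off Invites → Invites becomes 1 day, finish becomes 16.

1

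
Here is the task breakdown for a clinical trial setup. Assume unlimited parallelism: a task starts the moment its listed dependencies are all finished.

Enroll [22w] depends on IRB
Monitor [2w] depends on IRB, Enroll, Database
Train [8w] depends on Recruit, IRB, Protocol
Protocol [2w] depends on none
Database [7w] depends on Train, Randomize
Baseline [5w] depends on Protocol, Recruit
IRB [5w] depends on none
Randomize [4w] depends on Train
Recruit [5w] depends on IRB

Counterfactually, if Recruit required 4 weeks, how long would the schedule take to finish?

30

Actual critical path: IRB→Recruit→Train→Randomize→Database→Monitor = 5+5+8+4+7+2 = 31 ⇒ 31 weeks.
Since Recruit is critical, the -1 change carries straight to that chain (now 30 weeks).
That remains the longest chain; total 30 weeks.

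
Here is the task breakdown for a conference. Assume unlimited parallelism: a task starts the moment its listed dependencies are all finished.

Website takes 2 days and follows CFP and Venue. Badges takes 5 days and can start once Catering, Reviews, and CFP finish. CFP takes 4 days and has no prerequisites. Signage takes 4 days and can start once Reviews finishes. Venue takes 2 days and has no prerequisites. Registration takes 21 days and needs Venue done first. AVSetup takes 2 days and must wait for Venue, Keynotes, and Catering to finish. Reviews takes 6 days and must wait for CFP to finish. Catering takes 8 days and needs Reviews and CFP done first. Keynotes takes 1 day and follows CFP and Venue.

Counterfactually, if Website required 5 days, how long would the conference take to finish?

Actual critical path: Venue→Registration = 2+21 = 23 ⇒ 23 days.
The longest path through Website is only 6 days, so Website has float 17.
That remains the longest chain; total 23 days.

23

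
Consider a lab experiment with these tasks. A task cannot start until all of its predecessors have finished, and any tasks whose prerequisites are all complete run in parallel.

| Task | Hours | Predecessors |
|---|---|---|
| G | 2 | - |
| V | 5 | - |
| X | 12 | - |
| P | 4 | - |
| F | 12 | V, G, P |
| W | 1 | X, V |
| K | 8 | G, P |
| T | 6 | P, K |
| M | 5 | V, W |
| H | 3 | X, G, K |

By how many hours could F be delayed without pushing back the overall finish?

The longest chain is X→W→M = 12+1+5 = 18; overall finish 18 hours.
The longest chain containing F totals 17 hours.
Slack of F = 6 − 5 = 1 hour.

1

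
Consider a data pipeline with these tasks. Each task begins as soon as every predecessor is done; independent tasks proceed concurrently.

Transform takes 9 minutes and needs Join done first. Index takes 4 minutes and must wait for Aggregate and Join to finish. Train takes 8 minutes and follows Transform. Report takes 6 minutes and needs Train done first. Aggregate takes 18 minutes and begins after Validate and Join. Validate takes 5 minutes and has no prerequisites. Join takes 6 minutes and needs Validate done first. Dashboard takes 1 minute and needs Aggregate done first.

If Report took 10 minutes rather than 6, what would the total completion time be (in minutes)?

38

Actual critical path: Validate→Join→Transform→Train→Report = 5+6+9+8+6 = 34 ⇒ 34 minutes.
Report is on the critical path; changing it to 10 makes that path 38 minutes.
No other chain overtakes it, so the finish is 38 minutes.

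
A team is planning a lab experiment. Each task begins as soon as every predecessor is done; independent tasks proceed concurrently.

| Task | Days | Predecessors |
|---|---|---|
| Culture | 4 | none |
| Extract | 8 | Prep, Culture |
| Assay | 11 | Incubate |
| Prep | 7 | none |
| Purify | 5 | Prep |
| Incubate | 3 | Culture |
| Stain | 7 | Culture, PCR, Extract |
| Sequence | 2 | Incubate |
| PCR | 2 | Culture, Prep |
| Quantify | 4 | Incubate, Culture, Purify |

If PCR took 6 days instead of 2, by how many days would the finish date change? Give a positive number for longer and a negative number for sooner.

The binding path is Prep→Extract→Stain = 7+8+7 = 22; finish at 22 days.
PCR has 6 days of float (longest path through it is 16).
That remains the longest chain; total 22 days.
Change in finish: 22 − 22 = +0 days.

0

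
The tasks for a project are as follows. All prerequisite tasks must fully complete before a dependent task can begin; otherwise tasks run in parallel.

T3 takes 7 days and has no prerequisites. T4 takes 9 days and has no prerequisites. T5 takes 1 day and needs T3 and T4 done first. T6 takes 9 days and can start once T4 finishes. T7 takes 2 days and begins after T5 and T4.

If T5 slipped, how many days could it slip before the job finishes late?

6

T4→T6 = 9+9 = 18 sets the makespan at 18 days.
T5 finishes as early as 10 and must finish by 16.
So T5 can slip 16 − 10 = 6 days.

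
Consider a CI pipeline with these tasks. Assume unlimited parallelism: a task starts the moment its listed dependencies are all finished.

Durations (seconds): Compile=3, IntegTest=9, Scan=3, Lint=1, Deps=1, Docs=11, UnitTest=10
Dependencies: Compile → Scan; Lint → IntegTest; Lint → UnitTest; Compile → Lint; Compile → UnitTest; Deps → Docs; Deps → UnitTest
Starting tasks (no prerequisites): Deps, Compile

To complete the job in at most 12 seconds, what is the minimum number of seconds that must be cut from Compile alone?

Current finish: 14 seconds; target: 12.
Compile is on every critical path, so each second cut from Compile cuts the finish by one (this holds down to a finish of 12).
Need 14 − 12 = 2 seconds off Compile → Compile becomes 1 second, finish becomes 12.

2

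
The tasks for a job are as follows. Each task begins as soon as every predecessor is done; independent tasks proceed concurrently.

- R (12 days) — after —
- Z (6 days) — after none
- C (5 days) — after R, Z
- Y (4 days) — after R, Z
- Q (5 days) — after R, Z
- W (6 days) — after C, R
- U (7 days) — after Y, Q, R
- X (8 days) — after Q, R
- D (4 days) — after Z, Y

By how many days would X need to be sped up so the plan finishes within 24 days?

1

Current finish: 25 days; target: 24.
X is on every critical path, so each day cut from X cuts the finish by one (this holds down to a finish of 24).
Need 25 − 24 = 1 day off X → X becomes 7 days, finish becomes 24.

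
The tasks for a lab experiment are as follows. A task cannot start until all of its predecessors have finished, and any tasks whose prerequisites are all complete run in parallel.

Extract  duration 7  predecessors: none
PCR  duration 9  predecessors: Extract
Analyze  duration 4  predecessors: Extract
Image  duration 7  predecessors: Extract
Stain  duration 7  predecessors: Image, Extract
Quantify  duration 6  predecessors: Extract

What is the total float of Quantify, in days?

8

The longest chain is Extract→Image→Stain = 7+7+7 = 21; overall finish 21 days.
Longest path through Quantify: 13 days (earliest finish 13, latest finish 21).
Slack of Quantify = 15 − 7 = 8 days.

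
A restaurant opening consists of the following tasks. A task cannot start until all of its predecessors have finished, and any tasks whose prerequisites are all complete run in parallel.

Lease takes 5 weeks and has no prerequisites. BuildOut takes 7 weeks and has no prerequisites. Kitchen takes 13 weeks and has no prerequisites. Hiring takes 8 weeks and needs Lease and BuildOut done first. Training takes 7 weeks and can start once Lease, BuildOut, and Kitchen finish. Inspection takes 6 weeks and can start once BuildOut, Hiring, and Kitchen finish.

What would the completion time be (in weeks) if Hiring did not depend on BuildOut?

20

Original critical path: BuildOut→Hiring→Inspection = 7+8+6 = 21 ⇒ 21 weeks.
Without BuildOut→Hiring, Hiring's earliest start moves from 7 to 5.
After: Kitchen→Training = 13+7 = 20 → 20 weeks.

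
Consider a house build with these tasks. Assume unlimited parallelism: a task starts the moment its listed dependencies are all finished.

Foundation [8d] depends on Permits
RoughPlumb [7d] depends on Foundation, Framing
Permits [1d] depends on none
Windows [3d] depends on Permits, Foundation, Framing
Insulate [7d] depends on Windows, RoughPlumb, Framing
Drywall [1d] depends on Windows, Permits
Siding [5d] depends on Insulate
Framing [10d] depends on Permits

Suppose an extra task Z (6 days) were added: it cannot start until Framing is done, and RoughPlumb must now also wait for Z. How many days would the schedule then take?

Originally the schedule takes 30 days.
With Z inserted, RoughPlumb now waits for max(Foundation, Framing, Z).
New critical path: Permits→Framing→Z→RoughPlumb→Insulate→Siding = 1+10+6+7+7+5 = 36 ⇒ 36 days.

36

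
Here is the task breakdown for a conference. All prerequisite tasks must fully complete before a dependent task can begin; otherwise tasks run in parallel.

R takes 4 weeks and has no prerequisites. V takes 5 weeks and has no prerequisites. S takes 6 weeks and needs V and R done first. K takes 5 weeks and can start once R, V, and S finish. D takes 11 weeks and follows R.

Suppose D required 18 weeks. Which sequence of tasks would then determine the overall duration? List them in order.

Actual critical path: V→S→K = 5+6+5 = 16 ⇒ 16 weeks.
The longest path through D is only 15 weeks, so D has float 1.
New critical path: R→D = 4+18 = 22 ⇒ 22 weeks.

R, D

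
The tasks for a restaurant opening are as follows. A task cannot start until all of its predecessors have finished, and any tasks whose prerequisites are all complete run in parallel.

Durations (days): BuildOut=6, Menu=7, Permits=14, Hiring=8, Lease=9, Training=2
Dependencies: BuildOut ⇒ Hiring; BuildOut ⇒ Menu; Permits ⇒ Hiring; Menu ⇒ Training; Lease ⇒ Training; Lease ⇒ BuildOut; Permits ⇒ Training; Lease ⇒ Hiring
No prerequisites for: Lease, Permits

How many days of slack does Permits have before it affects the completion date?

The longest chain is Lease→BuildOut→Menu→Training = 9+6+7+2 = 24; overall finish 24 days.
The longest chain containing Permits totals 22 days.
Slack of Permits = 2 − 0 = 2 days.

2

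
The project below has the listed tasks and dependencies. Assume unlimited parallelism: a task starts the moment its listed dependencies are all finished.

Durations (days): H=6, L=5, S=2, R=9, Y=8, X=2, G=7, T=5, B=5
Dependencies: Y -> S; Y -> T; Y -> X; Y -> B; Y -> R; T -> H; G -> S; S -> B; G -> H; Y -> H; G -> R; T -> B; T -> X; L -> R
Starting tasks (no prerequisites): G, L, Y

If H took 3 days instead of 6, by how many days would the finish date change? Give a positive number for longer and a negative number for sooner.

As given, the longest chain is Y→T→H = 8+5+6 = 19, so the finish is 19 days.
H is on the critical path; changing it to 3 makes that path 16 days.
Now Y→T→B = 8+5+5 = 18 is longest, so the finish becomes 18 days.
Change in finish: 18 − 19 = -1 days.

-1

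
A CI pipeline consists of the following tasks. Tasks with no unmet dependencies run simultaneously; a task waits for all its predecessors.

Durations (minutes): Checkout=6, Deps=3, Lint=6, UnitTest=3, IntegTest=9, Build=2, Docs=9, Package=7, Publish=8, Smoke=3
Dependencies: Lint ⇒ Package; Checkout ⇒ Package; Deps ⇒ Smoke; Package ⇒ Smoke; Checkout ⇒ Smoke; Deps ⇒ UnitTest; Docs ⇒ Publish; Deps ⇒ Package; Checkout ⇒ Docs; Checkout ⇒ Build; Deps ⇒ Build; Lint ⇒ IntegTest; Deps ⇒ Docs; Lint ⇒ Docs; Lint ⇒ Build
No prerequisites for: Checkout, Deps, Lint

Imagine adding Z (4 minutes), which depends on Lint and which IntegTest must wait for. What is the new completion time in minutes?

Originally the project takes 23 minutes.
With Z inserted, IntegTest now waits for max(Lint, Z).
New critical path: Checkout→Docs→Publish = 6+9+8 = 23 ⇒ 23 minutes.

23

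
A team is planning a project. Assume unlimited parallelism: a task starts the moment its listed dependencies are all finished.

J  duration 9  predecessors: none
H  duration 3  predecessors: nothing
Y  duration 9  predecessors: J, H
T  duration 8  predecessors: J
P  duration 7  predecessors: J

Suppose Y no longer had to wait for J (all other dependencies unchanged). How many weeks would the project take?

Before: longest chain J→Y = 9+9 = 18, finish 18.
Without J→Y, Y's earliest start moves from 9 to 3.
The longest chain is now J→T = 9+8 = 17, so the project takes 17 weeks.

17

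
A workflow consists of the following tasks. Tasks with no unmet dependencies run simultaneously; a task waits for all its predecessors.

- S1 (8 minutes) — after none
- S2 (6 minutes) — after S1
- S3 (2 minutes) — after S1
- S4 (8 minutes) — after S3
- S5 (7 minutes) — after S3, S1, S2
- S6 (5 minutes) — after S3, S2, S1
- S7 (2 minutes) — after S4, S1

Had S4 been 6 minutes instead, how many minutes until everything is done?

Critical path before the change: S1→S2→S5 = 8+6+7 = 21 giving 21 minutes.
S4 has 1 minute of float (longest path through it is 20).
No other chain overtakes it, so the finish is 21 minutes.

21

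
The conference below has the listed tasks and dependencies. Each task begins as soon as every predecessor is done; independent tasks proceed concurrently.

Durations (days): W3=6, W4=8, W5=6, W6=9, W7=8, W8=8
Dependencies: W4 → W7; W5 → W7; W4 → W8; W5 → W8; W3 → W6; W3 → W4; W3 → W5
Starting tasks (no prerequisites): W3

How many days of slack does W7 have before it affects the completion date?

0

W3→W4→W7 = 6+8+8 = 22 sets the makespan at 22 days.
Longest path through W7: 22 days (earliest finish 22, latest finish 22).
Slack of W7 = 14 − 14 = 0 days.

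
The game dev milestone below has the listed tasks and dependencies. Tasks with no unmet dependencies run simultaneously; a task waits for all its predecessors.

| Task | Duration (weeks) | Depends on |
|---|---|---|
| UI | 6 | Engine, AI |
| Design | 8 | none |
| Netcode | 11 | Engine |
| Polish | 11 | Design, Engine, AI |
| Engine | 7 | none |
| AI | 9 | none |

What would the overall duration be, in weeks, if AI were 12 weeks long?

The binding path is AI→Polish = 9+11 = 20; finish at 20 weeks.
Since AI is critical, the +3 change carries straight to that chain (now 23 weeks).
The critical path is still AI→Polish; finish is now 23 weeks.

23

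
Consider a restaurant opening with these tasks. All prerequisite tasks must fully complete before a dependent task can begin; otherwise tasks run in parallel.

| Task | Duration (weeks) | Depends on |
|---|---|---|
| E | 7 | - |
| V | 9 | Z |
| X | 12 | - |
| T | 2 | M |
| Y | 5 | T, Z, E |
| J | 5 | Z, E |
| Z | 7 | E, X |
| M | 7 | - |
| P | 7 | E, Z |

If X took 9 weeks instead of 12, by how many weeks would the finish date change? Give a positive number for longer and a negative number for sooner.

As given, the longest chain is X→Z→V = 12+7+9 = 28, so the finish is 28 weeks.
X lies on that path, so at 9 weeks the path becomes 25 weeks.
No other chain overtakes it, so the finish is 25 weeks.
Change in finish: 25 − 28 = -3 weeks.

-3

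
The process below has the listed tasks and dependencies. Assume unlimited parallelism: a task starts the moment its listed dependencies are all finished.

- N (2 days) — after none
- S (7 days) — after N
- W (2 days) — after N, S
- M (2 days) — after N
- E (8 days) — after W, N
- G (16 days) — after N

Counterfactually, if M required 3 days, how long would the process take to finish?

19

The binding path is N→S→W→E = 2+7+2+8 = 19; finish at 19 days.
M is off the critical path — its longest chain is 4 days, giving 15 of slack.
No other chain overtakes it, so the finish is 19 days.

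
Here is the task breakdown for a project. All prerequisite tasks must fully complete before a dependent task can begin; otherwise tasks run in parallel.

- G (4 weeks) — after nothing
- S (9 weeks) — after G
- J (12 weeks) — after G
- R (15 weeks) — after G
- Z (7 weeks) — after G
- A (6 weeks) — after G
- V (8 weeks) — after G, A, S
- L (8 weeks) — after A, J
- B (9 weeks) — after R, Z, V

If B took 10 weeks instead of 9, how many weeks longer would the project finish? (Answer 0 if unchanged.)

The binding path is G→S→V→B = 4+9+8+9 = 30; finish at 30 weeks.
Since B is critical, the +1 change carries straight to that chain (now 31 weeks).
The critical path is still G→S→V→B; finish is now 31 weeks.
Change in finish: 31 − 30 = +1 weeks.

1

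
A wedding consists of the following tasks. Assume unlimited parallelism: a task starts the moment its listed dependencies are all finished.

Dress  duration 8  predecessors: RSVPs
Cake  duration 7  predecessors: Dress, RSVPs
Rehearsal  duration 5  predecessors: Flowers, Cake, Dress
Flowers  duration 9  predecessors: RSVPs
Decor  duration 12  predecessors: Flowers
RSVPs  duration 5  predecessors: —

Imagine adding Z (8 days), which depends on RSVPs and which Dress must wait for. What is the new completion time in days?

33

Originally the schedule takes 26 days.
With Z inserted, Dress now waits for max(RSVPs, Z).
New critical path: RSVPs→Z→Dress→Cake→Rehearsal = 5+8+8+7+5 = 33 ⇒ 33 days.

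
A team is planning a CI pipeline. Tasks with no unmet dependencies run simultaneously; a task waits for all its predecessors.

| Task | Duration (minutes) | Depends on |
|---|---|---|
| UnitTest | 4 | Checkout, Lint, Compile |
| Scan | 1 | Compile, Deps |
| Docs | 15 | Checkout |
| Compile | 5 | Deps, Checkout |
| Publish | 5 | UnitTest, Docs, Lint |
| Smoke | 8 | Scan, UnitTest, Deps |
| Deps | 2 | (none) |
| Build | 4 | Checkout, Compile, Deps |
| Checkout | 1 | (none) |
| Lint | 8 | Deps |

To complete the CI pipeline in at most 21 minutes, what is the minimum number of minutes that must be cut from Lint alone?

1

Current finish: 22 minutes; target: 21.
Lint is on every critical path, so each minute cut from Lint cuts the finish by one (this holds down to a finish of 21).
Need 22 − 21 = 1 minute off Lint → Lint becomes 7 minutes, finish becomes 21.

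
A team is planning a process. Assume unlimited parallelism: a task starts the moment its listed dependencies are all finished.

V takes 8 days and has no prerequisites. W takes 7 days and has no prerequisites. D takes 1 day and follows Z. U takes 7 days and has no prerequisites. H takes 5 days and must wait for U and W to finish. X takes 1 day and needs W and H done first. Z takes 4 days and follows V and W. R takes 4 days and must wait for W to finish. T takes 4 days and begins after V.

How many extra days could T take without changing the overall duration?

Critical path: V→Z→D = 8+4+1 = 13, so the finish is 13 days.
Longest path through T: 12 days (earliest finish 12, latest finish 13).
So T can slip 13 − 12 = 1 day.

1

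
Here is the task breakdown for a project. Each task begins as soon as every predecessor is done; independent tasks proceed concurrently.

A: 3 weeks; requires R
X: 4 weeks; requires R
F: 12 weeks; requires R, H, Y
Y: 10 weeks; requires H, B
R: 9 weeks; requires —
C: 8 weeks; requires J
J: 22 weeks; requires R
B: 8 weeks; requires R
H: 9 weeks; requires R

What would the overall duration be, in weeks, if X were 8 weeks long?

Critical path before the change: R→H→Y→F = 9+9+10+12 = 40 giving 40 weeks.
X is off the critical path — its longest chain is 13 weeks, giving 27 of slack.
No other chain overtakes it, so the finish is 40 weeks.

40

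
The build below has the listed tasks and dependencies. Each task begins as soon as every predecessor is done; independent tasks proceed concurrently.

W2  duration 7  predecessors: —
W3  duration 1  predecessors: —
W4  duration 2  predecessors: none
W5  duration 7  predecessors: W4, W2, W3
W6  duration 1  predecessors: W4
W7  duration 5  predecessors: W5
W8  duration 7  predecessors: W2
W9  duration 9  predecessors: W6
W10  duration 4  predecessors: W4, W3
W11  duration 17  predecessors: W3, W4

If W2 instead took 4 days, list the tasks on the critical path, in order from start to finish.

W4, W11

As given, the longest chain is W2→W5→W7 = 7+7+5 = 19, so the finish is 19 days.
Since W2 is critical, the -3 change carries straight to that chain (now 16 days).
The binding chain switches to W4→W11 = 2+17 = 19; finish 19 days.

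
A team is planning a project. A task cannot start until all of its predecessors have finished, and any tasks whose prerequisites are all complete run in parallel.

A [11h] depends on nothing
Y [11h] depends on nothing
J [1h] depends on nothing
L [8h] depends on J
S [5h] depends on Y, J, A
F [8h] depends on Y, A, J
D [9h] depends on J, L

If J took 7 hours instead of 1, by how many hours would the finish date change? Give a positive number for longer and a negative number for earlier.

Baseline: A→F = 11+8 = 19 → 19 hours.
The longest path through J is only 18 hours, so J has float 1.
Now J→L→D = 7+8+9 = 24 is longest, so the finish becomes 24 hours.
Change in finish: 24 − 19 = +5 hours.

5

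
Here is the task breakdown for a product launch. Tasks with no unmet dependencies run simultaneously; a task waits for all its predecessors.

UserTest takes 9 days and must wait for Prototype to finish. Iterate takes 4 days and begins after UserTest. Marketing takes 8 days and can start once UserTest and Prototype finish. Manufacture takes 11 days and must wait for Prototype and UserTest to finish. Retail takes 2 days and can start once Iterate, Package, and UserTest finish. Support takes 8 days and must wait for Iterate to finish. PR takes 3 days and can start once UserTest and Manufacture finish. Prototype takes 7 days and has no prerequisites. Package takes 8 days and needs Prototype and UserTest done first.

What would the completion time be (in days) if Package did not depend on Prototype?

30

With the dependency in place, Prototype→UserTest→Manufacture→PR = 7+9+11+3 = 30 sets the finish at 30 days.
Dropping Prototype→Package doesn't change Package's earliest start (16); another predecessor still binds.
After: Prototype→UserTest→Manufacture→PR = 7+9+11+3 = 30 → 30 days.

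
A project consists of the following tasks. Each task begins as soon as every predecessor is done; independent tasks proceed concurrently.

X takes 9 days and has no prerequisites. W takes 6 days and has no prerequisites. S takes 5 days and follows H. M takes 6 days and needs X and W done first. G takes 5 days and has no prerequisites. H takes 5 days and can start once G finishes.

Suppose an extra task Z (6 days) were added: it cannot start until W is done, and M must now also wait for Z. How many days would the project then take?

Originally the project takes 15 days.
With Z inserted, M now waits for max(X, W, Z).
New critical path: W→Z→M = 6+6+6 = 18 ⇒ 18 days.

18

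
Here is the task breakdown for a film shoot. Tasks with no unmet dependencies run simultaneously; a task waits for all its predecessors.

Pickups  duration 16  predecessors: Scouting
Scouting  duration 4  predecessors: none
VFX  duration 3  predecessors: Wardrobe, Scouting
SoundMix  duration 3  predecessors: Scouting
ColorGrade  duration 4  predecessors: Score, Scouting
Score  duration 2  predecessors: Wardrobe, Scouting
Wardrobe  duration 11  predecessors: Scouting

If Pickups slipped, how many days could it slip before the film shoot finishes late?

Critical path: Scouting→Wardrobe→Score→ColorGrade = 4+11+2+4 = 21, so the finish is 21 days.
The longest chain containing Pickups totals 20 days.
So Pickups can slip 21 − 20 = 1 day.

1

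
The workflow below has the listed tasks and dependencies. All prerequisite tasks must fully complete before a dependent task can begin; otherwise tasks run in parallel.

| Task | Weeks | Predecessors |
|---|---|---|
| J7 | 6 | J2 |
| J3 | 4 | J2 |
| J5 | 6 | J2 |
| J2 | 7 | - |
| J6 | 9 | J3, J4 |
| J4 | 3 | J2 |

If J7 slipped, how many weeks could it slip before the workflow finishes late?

Critical path: J2→J3→J6 = 7+4+9 = 20, so the finish is 20 weeks.
J7 finishes as early as 13 and must finish by 20.
So J7 can slip 20 − 13 = 7 weeks.

7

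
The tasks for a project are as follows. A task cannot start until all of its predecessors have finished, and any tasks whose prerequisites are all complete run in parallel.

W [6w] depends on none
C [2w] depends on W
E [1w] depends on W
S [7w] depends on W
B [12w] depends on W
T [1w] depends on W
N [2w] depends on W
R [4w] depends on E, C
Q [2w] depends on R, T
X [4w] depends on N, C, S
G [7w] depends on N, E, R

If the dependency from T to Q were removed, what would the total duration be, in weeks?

With the dependency in place, W→C→R→G = 6+2+4+7 = 19 sets the finish at 19 weeks.
Dropping T→Q doesn't change Q's earliest start (12); another predecessor still binds.
After: W→C→R→G = 6+2+4+7 = 19 → 19 weeks.

19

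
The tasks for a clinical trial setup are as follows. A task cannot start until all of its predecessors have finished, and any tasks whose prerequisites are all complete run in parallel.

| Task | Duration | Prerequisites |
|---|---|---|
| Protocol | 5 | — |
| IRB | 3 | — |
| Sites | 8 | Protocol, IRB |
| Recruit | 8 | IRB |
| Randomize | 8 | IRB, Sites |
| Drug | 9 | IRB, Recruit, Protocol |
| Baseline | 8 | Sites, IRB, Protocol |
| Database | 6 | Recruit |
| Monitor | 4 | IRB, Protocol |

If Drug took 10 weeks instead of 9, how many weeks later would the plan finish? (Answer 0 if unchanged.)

0

Baseline: Protocol→Sites→Randomize = 5+8+8 = 21 → 21 weeks.
Drug has 1 week of float (longest path through it is 20).
No other chain overtakes it, so the finish is 21 weeks.
Change in finish: 21 − 21 = +0 weeks.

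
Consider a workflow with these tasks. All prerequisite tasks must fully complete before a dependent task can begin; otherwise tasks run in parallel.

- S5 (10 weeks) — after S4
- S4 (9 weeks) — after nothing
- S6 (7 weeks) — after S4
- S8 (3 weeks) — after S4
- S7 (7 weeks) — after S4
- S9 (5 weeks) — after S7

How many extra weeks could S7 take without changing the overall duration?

Critical path: S4→S7→S9 = 9+7+5 = 21, so the finish is 21 weeks.
Longest path through S7: 21 weeks (earliest finish 16, latest finish 16).
So S7 can slip 16 − 16 = 0 weeks.

0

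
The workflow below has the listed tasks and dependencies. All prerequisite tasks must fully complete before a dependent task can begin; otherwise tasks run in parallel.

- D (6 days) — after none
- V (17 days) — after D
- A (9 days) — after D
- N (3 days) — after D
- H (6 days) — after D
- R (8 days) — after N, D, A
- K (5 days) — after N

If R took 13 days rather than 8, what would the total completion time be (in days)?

28

As given, the longest chain is D→A→R = 6+9+8 = 23, so the finish is 23 days.
R is on the critical path; changing it to 13 makes that path 28 days.
No other chain overtakes it, so the finish is 28 days.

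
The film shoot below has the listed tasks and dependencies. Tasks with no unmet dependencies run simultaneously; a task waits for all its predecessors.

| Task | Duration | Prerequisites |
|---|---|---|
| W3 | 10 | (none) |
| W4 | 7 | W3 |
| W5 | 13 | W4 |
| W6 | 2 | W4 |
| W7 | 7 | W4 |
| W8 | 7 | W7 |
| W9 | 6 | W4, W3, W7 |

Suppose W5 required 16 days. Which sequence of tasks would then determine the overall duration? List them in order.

Critical path before the change: W3→W4→W7→W8 = 10+7+7+7 = 31 giving 31 days.
W5 is off the critical path — its longest chain is 30 days, giving 1 of slack.
Now W3→W4→W5 = 10+7+16 = 33 is longest, so the finish becomes 33 days.

W3, W4, W5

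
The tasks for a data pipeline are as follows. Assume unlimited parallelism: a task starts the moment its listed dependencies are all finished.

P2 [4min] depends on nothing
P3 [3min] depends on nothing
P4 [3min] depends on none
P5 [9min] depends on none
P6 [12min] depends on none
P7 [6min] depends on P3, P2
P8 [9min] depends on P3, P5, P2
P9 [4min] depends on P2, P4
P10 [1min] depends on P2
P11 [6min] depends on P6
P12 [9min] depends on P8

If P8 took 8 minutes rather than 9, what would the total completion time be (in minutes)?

26

The binding path is P5→P8→P12 = 9+9+9 = 27; finish at 27 minutes.
Since P8 is critical, the -1 change carries straight to that chain (now 26 minutes).
That remains the longest chain; total 26 minutes.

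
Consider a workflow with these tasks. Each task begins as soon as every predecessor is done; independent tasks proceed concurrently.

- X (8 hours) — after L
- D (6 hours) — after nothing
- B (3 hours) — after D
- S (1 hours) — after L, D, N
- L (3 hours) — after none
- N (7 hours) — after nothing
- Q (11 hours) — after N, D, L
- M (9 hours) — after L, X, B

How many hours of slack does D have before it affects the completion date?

Critical path: L→X→M = 3+8+9 = 20, so the finish is 20 hours.
Longest path through D: 18 hours (earliest finish 6, latest finish 8).
So D can slip 8 − 6 = 2 hours.

2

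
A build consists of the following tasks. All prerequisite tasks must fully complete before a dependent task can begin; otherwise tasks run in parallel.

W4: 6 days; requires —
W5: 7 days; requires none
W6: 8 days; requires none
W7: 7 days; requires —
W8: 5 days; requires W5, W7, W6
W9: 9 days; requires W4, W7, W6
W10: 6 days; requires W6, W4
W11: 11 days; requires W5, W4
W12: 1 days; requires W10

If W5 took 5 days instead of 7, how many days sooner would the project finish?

1

Critical path before the change: W5→W11 = 7+11 = 18 giving 18 days.
Since W5 is critical, the -2 change carries straight to that chain (now 16 days).
Now W4→W11 = 6+11 = 17 is longest, so the finish becomes 17 days.
Change in finish: 17 − 18 = -1 days.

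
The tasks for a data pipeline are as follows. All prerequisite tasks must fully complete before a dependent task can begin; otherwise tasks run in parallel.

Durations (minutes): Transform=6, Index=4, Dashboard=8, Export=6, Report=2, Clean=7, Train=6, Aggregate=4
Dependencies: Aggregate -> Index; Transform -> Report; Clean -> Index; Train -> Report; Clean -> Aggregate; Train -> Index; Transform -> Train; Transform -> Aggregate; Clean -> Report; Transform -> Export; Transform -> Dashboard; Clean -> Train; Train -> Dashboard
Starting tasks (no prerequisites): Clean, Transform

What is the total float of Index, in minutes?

4

The longest chain is Clean→Train→Dashboard = 7+6+8 = 21; overall finish 21 minutes.
Index finishes as early as 17 and must finish by 21.
So Index can slip 21 − 17 = 4 minutes.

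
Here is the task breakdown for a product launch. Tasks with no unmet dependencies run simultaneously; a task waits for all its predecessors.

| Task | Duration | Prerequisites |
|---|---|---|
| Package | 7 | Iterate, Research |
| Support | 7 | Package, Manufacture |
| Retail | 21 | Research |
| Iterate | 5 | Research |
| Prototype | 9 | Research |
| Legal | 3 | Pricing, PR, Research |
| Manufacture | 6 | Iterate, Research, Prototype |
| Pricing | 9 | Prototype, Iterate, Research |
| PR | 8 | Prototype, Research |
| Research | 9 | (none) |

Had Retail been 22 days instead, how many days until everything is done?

As given, the longest chain is Research→Prototype→Manufacture→Support = 9+9+6+7 = 31, so the finish is 31 days.
Retail has 1 day of float (longest path through it is 30).
No other chain overtakes it, so the finish is 31 days.

31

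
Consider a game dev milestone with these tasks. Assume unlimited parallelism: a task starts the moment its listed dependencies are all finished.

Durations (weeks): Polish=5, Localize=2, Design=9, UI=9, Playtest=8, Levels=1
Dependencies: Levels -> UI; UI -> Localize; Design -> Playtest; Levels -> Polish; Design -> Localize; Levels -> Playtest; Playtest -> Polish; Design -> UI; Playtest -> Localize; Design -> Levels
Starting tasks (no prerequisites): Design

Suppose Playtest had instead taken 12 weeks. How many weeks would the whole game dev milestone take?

27

Actual critical path: Design→Levels→Playtest→Polish = 9+1+8+5 = 23 ⇒ 23 weeks.
Playtest is on the critical path; changing it to 12 makes that path 27 weeks.
The critical path is still Design→Levels→Playtest→Polish; finish is now 27 weeks.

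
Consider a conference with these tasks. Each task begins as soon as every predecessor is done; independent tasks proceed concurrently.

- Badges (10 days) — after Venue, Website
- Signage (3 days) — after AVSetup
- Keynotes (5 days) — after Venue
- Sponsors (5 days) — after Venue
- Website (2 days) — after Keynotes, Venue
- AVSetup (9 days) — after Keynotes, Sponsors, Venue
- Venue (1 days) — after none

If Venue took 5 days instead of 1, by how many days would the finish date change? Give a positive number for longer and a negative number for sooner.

Baseline: Venue→Keynotes→Website→Badges = 1+5+2+10 = 18 → 18 days.
Venue lies on that path, so at 5 days the path becomes 22 days.
That remains the longest chain; total 22 days.
Change in finish: 22 − 18 = +4 days.

4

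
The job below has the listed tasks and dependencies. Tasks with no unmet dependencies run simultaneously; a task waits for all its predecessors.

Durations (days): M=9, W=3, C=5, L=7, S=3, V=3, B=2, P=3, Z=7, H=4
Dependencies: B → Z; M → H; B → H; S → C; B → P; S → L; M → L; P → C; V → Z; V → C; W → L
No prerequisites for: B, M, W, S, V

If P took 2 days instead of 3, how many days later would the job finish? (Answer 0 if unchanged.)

Baseline: M→L = 9+7 = 16 → 16 days.
P has 6 days of float (longest path through it is 10).
The critical path is still M→L; finish is now 16 days.
Change in finish: 16 − 16 = +0 days.

0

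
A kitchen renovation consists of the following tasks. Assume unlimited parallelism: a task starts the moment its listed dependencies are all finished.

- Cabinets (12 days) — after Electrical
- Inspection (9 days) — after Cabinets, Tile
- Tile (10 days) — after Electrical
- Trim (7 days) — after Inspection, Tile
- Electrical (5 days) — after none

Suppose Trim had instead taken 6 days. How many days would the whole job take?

The binding path is Electrical→Cabinets→Inspection→Trim = 5+12+9+7 = 33; finish at 33 days.
Since Trim is critical, the -1 change carries straight to that chain (now 32 days).
No other chain overtakes it, so the finish is 32 days.

32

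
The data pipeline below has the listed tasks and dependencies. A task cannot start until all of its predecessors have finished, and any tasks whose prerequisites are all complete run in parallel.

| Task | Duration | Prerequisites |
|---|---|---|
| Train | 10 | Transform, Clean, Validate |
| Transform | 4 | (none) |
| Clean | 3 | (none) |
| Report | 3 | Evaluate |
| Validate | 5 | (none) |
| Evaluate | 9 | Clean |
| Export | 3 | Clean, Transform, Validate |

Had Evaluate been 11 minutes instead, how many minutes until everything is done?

The binding path is Clean→Evaluate→Report = 3+9+3 = 15; finish at 15 minutes.
Since Evaluate is critical, the +2 change carries straight to that chain (now 17 minutes).
The critical path is still Clean→Evaluate→Report; finish is now 17 minutes.

17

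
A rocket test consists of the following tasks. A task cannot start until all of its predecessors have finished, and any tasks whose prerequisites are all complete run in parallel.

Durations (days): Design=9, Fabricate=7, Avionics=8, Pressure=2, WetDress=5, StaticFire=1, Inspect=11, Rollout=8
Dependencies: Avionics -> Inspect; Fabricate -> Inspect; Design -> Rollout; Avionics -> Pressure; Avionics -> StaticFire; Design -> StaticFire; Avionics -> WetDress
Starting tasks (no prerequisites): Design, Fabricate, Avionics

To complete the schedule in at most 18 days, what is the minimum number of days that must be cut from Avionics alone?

1

Current finish: 19 days; target: 18.
Avionics is on every critical path, so each day cut from Avionics cuts the finish by one (this holds down to a finish of 18).
Need 19 − 18 = 1 day off Avionics → Avionics becomes 7 days, finish becomes 18.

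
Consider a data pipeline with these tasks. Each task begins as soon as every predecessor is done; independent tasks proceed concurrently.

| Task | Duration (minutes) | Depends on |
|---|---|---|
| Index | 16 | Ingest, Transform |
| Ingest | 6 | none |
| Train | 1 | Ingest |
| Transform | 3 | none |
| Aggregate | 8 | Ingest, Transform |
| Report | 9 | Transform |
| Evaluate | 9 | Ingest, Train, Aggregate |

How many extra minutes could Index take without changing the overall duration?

The longest chain is Ingest→Aggregate→Evaluate = 6+8+9 = 23; overall finish 23 minutes.
The longest chain containing Index totals 22 minutes.
Float = 23 − 22 = 1.

1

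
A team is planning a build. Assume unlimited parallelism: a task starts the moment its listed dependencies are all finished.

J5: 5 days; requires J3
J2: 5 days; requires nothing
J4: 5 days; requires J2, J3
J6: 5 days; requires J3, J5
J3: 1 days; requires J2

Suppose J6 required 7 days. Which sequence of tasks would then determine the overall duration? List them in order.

J2, J3, J5, J6

Baseline: J2→J3→J5→J6 = 5+1+5+5 = 16 → 16 days.
J6 is on the critical path; changing it to 7 makes that path 18 days.
No other chain overtakes it, so the finish is 18 days.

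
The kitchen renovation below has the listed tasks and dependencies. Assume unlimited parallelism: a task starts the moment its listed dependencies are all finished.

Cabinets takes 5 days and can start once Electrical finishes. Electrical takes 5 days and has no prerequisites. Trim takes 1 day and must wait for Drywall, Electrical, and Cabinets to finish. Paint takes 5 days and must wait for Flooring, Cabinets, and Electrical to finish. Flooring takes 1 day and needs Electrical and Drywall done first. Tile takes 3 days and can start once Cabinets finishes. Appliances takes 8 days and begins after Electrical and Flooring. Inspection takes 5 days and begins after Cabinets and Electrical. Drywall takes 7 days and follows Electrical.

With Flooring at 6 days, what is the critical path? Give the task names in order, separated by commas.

Electrical, Drywall, Flooring, Appliances

The binding path is Electrical→Drywall→Flooring→Appliances = 5+7+1+8 = 21; finish at 21 days.
Flooring lies on that path, so at 6 days the path becomes 26 days.
No other chain overtakes it, so the finish is 26 days.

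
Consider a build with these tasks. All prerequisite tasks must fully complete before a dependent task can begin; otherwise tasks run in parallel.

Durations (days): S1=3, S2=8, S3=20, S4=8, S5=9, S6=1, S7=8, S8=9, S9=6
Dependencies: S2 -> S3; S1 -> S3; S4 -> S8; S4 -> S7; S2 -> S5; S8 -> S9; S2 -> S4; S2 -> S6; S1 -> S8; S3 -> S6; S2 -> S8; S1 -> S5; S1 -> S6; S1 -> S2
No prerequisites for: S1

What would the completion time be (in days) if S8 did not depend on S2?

Original critical path: S1→S2→S4→S8→S9 = 3+8+8+9+6 = 34 ⇒ 34 days.
Dropping S2→S8 doesn't change S8's earliest start (19); another predecessor still binds.
New critical path: S1→S2→S4→S8→S9 = 3+8+8+9+6 = 34 ⇒ 34 days.

34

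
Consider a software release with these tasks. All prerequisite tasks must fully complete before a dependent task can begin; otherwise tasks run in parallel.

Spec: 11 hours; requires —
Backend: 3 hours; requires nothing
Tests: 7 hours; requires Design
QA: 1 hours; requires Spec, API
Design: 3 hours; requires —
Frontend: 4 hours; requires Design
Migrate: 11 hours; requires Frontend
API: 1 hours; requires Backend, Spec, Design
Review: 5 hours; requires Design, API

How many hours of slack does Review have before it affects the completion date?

The longest chain is Design→Frontend→Migrate = 3+4+11 = 18; overall finish 18 hours.
The longest chain containing Review totals 17 hours.
Slack of Review = 13 − 12 = 1 hour.

1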